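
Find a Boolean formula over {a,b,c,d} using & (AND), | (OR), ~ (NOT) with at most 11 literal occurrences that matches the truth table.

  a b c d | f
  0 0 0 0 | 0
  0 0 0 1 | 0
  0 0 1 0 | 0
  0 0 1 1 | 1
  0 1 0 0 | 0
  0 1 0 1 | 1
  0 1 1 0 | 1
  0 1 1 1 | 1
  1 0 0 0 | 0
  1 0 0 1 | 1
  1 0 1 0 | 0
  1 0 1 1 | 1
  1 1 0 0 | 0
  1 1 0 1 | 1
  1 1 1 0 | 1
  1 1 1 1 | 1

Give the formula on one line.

((((~b & (b | a)) | b) | c) & (d | (b & c)))

  ~b = 1111000011110000
  (b | a) = 0000111111111111
  (~b & (b | a)) = 0000000011110000
  ((~b & (b | a)) | b) = 0000111111111111
  (((~b & (b | a)) | b) | c) = 0011111111111111
  (b & c) = 0000001100000011
  (d | (b & c)) = 0101011101010111
  ((((~b & (b | a)) | b) | c) & (d | (b & c))) = 0001011101010111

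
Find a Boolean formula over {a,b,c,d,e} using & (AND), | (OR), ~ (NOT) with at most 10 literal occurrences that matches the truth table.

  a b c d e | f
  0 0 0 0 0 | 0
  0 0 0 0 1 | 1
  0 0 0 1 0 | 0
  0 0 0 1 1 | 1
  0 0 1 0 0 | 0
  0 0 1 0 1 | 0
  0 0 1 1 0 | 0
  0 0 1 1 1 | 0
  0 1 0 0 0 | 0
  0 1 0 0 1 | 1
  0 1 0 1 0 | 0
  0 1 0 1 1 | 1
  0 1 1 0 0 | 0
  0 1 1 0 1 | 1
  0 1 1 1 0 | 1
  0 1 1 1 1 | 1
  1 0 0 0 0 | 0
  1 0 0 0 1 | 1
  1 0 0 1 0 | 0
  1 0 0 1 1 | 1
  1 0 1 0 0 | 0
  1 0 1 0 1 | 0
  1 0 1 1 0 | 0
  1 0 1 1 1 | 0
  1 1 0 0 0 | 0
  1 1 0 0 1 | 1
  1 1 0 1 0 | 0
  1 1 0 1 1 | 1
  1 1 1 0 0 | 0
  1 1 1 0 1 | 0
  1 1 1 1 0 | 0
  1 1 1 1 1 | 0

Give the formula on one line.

  (c & d) = 00000011000000110000001100000011
  ((c & d) | e) = 01010111010101110101011101010111
  ~c = 11110000111100001111000011110000
  ~a = 11111111111111110000000000000000
  (~a & b) = 00000000111111110000000000000000
  (c & (~a & b)) = 00000000000011110000000000000000
  ~d = 11001100110011001100110011001100
  ~e = 10101010101010101010101010101010
  (~d & ~e) = 10001000100010001000100010001000
  ((c & (~a & b)) | (~d & ~e)) = 10001000100011111000100010001000
  (~c | ((c & (~a & b)) | (~d & ~e))) = 11111000111111111111100011111000
  (((c & d) | e) & (~c | ((c & (~a & b)) | (~d & ~e)))) = 01010000010101110101000001010000

(((c & d) | e) & (~c | ((c & (~a & b)) | (~d & ~e))))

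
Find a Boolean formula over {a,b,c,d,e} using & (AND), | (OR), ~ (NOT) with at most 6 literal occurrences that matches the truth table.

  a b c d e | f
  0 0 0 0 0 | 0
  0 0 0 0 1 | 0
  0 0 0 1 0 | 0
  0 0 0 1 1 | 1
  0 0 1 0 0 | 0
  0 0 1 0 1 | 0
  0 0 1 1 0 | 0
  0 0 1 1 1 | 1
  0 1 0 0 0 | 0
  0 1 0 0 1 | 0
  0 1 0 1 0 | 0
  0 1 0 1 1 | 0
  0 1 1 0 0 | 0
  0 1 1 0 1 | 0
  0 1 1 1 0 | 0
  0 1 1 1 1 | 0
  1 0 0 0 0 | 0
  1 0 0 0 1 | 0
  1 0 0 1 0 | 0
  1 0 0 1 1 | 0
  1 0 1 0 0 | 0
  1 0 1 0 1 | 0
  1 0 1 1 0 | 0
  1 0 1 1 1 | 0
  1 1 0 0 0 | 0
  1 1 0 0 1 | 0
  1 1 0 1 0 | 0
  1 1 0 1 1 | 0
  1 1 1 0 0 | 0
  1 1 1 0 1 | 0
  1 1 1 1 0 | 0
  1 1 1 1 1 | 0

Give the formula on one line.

(((e & d) & ~a) & ~b)

  (e & d) = 00010001000100010001000100010001
  ~a = 11111111111111110000000000000000
  ((e & d) & ~a) = 00010001000100010000000000000000
  ~b = 11111111000000001111111100000000
  (((e & d) & ~a) & ~b) = 00010001000000000000000000000000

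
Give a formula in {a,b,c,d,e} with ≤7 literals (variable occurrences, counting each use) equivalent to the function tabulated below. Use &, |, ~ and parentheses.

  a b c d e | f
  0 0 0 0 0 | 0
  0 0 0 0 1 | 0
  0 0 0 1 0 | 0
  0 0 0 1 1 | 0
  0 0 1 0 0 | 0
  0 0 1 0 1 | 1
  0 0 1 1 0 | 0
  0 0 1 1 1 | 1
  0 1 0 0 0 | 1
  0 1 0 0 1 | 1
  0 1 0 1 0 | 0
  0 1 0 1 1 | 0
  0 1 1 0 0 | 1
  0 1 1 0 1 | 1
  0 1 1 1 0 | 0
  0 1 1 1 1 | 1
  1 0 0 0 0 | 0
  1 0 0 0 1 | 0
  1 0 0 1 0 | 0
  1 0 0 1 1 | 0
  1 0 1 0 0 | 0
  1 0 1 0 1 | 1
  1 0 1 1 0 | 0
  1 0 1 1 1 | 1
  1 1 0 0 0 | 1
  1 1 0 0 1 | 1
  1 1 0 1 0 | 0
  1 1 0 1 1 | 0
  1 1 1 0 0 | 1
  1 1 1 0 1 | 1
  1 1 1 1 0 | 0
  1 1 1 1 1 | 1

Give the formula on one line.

  ~d = 11001100110011001100110011001100
  (~d & b) = 00000000110011000000000011001100
  (e & c) = 00000101000001010000010100000101
  ((~d & b) | (e & c)) = 00000101110011010000010111001101

((~d & b) | (e & c))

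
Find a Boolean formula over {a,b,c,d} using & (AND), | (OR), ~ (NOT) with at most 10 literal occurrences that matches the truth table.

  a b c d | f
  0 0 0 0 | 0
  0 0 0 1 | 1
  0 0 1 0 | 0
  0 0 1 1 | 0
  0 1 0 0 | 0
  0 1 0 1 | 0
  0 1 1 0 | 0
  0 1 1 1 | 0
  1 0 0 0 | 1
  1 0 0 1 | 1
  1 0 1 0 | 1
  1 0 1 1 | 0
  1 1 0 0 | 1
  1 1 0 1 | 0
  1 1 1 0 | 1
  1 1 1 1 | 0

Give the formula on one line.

(((c | (~b & d)) & ~c) | ((d | a) & ~d))

  ~b = 1111000011110000
  (~b & d) = 0101000001010000
  (c | (~b & d)) = 0111001101110011
  ~c = 1100110011001100
  ((c | (~b & d)) & ~c) = 0100000001000000
  (d | a) = 0101010111111111
  ~d = 1010101010101010
  ((d | a) & ~d) = 0000000010101010
  (((c | (~b & d)) & ~c) | ((d | a) & ~d)) = 0100000011101010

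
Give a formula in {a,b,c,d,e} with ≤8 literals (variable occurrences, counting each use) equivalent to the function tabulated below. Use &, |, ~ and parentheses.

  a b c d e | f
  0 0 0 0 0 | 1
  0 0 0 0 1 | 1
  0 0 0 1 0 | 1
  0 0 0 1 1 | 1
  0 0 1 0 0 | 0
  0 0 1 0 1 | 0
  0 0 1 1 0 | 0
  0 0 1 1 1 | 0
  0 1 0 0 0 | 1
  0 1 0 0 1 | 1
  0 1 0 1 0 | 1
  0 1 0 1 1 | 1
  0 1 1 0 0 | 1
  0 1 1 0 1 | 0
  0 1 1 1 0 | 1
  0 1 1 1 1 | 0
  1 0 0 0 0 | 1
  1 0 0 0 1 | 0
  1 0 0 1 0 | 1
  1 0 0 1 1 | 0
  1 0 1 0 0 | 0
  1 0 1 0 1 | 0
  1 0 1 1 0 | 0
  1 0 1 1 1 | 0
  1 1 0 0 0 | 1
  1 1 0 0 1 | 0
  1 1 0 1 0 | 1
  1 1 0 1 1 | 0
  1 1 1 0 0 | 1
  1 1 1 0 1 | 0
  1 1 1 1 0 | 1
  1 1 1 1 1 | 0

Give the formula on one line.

  ~c = 11110000111100001111000011110000
  ~a = 11111111111111110000000000000000
  (~c & ~a) = 11110000111100000000000000000000
  ~e = 10101010101010101010101010101010
  (~c & a) = 00000000000000001111000011110000
  ((~c & a) | b) = 00000000111111111111000011111111
  (~e & ((~c & a) | b)) = 00000000101010101010000010101010
  ((~c & ~a) | (~e & ((~c & a) | b))) = 11110000111110101010000010101010

((~c & ~a) | (~e & ((~c & a) | b)))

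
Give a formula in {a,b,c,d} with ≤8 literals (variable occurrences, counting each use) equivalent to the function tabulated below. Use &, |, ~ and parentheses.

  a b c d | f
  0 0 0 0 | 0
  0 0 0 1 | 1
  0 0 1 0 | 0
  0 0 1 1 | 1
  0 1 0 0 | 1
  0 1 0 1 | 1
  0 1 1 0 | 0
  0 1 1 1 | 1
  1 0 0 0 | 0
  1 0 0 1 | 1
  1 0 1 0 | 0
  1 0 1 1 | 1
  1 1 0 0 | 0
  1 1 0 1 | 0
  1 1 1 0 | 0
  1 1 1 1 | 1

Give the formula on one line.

((c | (~b | (~d | ~a))) & (((b & ~a) & ~c) | d))

  ~b = 1111000011110000
  ~d = 1010101010101010
  ~a = 1111111100000000
  (~d | ~a) = 1111111110101010
  (~b | (~d | ~a)) = 1111111111111010
  (c | (~b | (~d | ~a))) = 1111111111111011
  (b & ~a) = 0000111100000000
  ~c = 1100110011001100
  ((b & ~a) & ~c) = 0000110000000000
  (((b & ~a) & ~c) | d) = 0101110101010101
  ((c | (~b | (~d | ~a))) & (((b & ~a) & ~c) | d)) = 0101110101010001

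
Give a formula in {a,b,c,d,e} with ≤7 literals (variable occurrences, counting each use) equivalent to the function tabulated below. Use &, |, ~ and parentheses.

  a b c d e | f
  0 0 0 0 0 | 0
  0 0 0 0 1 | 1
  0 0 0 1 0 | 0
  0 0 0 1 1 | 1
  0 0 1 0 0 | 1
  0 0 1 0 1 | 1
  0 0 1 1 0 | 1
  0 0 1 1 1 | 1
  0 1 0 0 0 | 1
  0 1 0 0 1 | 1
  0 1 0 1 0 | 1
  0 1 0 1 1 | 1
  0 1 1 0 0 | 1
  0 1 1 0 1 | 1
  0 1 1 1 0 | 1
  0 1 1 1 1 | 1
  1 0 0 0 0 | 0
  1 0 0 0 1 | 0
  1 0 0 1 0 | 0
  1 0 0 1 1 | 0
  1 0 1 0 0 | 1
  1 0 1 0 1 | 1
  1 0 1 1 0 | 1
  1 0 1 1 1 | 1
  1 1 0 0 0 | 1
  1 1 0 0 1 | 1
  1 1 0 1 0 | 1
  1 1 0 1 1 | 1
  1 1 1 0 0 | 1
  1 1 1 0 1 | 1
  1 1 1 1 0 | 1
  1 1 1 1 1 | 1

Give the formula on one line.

  ~a = 11111111111111110000000000000000
  (~a & e) = 01010101010101010000000000000000
  (b | c) = 00001111111111110000111111111111
  ((~a & e) | (b | c)) = 01011111111111110000111111111111

((~a & e) | (b | c))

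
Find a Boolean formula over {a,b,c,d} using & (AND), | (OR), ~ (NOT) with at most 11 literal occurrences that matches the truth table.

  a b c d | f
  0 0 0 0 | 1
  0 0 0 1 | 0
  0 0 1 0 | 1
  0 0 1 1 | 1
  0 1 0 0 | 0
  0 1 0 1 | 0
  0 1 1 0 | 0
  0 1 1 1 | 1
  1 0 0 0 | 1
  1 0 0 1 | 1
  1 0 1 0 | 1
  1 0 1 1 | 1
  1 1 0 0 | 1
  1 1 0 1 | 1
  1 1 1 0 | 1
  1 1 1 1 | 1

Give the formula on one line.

  ~d = 1010101010101010
  (c | ~d) = 1011101110111011
  (a & d) = 0000000001010101
  ((c | ~d) | (a & d)) = 1011101111111111
  ~b = 1111000011110000
  (~b | a) = 1111000011111111
  (d | ~b) = 1111010111110101
  ((~b | a) | (d | ~b)) = 1111010111111111
  (((c | ~d) | (a & d)) & ((~b | a) | (d | ~b))) = 1011000111111111

(((c | ~d) | (a & d)) & ((~b | a) | (d | ~b)))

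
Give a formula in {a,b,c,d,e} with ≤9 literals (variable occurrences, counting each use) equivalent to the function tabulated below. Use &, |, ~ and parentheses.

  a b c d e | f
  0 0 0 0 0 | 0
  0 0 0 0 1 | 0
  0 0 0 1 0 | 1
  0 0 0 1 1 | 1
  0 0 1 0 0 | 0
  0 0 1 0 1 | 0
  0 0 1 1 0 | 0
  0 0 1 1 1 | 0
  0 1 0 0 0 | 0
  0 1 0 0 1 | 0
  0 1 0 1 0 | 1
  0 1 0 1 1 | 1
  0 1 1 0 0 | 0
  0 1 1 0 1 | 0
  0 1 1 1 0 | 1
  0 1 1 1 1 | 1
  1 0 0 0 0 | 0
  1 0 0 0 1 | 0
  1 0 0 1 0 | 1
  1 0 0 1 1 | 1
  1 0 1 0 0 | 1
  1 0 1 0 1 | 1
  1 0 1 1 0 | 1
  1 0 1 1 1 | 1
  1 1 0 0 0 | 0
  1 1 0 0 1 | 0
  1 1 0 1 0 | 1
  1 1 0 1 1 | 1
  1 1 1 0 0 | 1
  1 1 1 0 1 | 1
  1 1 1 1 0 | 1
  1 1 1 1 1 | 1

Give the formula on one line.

((~c | (b | a)) & ((c & a) | d))

  ~c = 11110000111100001111000011110000
  (b | a) = 00000000111111111111111111111111
  (~c | (b | a)) = 11110000111111111111111111111111
  (c & a) = 00000000000000000000111100001111
  ((c & a) | d) = 00110011001100110011111100111111
  ((~c | (b | a)) & ((c & a) | d)) = 00110000001100110011111100111111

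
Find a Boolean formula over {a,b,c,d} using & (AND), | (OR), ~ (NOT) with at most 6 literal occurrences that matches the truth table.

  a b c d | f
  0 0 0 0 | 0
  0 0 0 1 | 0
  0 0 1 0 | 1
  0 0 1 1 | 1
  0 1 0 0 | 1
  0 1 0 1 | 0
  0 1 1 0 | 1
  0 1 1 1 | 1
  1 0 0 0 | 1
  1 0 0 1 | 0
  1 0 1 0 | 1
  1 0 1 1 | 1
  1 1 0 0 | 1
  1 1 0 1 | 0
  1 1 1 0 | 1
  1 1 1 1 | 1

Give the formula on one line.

  (a | d) = 0101010111111111
  (b | (a | d)) = 0101111111111111
  ~d = 1010101010101010
  ((b | (a | d)) & ~d) = 0000101010101010
  (((b | (a | d)) & ~d) | c) = 0011101110111011

(((b | (a | d)) & ~d) | c)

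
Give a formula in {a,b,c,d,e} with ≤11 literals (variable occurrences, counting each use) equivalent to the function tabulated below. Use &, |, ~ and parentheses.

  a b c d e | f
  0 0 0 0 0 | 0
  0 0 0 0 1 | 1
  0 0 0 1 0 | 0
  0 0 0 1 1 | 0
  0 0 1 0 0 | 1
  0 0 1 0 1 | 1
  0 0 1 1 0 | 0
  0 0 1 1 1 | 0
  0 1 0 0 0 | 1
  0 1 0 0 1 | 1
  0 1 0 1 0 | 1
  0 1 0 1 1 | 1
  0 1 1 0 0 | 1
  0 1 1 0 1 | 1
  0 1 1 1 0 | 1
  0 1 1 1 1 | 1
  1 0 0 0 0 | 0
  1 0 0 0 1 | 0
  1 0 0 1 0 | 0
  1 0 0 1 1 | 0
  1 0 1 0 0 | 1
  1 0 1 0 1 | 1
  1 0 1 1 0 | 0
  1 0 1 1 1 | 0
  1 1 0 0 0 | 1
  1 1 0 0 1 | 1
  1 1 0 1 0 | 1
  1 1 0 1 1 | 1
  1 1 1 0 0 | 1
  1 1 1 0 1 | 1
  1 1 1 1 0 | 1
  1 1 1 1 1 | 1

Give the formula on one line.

((b | ~d) & (((c | ~a) & (~c & e)) | ((b | d) | c)))

  ~d = 11001100110011001100110011001100
  (b | ~d) = 11001100111111111100110011111111
  ~a = 11111111111111110000000000000000
  (c | ~a) = 11111111111111110000111100001111
  ~c = 11110000111100001111000011110000
  (~c & e) = 01010000010100000101000001010000
  ((c | ~a) & (~c & e)) = 01010000010100000000000000000000
  (b | d) = 00110011111111110011001111111111
  ((b | d) | c) = 00111111111111110011111111111111
  (((c | ~a) & (~c & e)) | ((b | d) | c)) = 01111111111111110011111111111111
  ((b | ~d) & (((c | ~a) & (~c & e)) | ((b | d) | c))) = 01001100111111110000110011111111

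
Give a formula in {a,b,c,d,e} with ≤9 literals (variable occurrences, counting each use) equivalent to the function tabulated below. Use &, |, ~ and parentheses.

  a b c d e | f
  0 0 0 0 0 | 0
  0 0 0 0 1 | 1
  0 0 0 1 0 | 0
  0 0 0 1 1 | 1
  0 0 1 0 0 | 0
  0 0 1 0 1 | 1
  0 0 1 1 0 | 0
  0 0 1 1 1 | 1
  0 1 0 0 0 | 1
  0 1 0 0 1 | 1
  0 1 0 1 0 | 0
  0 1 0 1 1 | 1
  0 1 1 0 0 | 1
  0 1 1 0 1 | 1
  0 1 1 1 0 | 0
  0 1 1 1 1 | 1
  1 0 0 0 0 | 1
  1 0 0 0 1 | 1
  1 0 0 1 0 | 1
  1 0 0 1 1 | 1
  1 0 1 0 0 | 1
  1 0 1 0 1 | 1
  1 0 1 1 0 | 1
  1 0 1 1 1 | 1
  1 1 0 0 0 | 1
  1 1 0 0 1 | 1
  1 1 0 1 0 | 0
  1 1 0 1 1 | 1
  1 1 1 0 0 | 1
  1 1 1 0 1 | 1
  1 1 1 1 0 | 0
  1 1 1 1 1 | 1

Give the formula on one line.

  ~b = 11111111000000001111111100000000
  ~d = 11001100110011001100110011001100
  (~b | ~d) = 11111111110011001111111111001100
  ((~b | ~d) & a) = 00000000000000001111111111001100
  (((~b | ~d) & a) | e) = 01010101010101011111111111011101
  (~d & b) = 00000000110011000000000011001100
  ((((~b | ~d) & a) | e) | (~d & b)) = 01010101110111011111111111011101

((((~b | ~d) & a) | e) | (~d & b))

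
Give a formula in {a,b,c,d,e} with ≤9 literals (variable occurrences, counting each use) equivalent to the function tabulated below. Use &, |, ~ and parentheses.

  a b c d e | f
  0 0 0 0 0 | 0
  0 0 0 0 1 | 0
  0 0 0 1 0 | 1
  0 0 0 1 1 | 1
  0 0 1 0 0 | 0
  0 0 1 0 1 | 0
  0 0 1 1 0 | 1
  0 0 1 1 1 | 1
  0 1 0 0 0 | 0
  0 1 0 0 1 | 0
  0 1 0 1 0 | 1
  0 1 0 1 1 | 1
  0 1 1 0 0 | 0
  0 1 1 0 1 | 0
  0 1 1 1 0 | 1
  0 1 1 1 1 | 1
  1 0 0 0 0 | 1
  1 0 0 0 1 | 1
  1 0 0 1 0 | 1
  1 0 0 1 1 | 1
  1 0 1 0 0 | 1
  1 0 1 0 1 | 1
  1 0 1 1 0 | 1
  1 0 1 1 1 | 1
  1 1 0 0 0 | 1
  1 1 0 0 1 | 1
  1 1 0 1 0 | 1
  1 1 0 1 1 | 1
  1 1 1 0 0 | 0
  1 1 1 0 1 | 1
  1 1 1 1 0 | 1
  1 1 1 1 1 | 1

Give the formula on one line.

((a | d) & (((~b | e) & c) | ((~a | ~c) | (d & b))))

  (a | d) = 00110011001100111111111111111111
  ~b = 11111111000000001111111100000000
  (~b | e) = 11111111010101011111111101010101
  ((~b | e) & c) = 00001111000001010000111100000101
  ~a = 11111111111111110000000000000000
  ~c = 11110000111100001111000011110000
  (~a | ~c) = 11111111111111111111000011110000
  (d & b) = 00000000001100110000000000110011
  ((~a | ~c) | (d & b)) = 11111111111111111111000011110011
  (((~b | e) & c) | ((~a | ~c) | (d & b))) = 11111111111111111111111111110111
  ((a | d) & (((~b | e) & c) | ((~a | ~c) | (d & b)))) = 00110011001100111111111111110111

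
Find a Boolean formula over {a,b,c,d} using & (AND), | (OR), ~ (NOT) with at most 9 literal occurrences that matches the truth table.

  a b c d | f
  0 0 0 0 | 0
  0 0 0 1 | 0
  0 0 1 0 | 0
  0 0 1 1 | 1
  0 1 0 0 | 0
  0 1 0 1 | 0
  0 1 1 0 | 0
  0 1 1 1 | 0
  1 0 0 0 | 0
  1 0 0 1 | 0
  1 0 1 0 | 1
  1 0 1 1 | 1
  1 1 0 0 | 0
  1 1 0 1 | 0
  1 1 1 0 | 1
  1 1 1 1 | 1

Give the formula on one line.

(((~c | a) | ((d & ~b) | ((~b & a) & c))) & c)

  ~c = 1100110011001100
  (~c | a) = 1100110011111111
  ~b = 1111000011110000
  (d & ~b) = 0101000001010000
  (~b & a) = 0000000011110000
  ((~b & a) & c) = 0000000000110000
  ((d & ~b) | ((~b & a) & c)) = 0101000001110000
  ((~c | a) | ((d & ~b) | ((~b & a) & c))) = 1101110011111111
  (((~c | a) | ((d & ~b) | ((~b & a) & c))) & c) = 0001000000110011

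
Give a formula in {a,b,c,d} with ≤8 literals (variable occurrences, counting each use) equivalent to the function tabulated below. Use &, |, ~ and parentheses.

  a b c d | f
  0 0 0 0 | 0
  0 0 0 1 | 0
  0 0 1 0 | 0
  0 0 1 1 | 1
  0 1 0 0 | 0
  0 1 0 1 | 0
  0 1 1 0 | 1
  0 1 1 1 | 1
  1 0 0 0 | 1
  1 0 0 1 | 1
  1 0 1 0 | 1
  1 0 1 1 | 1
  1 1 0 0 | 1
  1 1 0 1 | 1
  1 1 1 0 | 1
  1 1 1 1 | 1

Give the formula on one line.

(((c & b) | ((~c & ~b) & a)) | ((c & d) | a))

  (c & b) = 0000001100000011
  ~c = 1100110011001100
  ~b = 1111000011110000
  (~c & ~b) = 1100000011000000
  ((~c & ~b) & a) = 0000000011000000
  ((c & b) | ((~c & ~b) & a)) = 0000001111000011
  (c & d) = 0001000100010001
  ((c & d) | a) = 0001000111111111
  (((c & b) | ((~c & ~b) & a)) | ((c & d) | a)) = 0001001111111111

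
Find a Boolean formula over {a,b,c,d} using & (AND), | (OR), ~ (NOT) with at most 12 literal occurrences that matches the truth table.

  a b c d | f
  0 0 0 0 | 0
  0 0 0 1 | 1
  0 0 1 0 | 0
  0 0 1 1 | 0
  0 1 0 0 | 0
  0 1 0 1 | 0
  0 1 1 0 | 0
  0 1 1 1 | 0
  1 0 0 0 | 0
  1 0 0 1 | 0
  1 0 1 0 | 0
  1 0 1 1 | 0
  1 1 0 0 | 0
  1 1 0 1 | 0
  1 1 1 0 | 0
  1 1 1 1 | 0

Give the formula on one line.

(d & (((a | ~c) & (b | ~a)) & (((c & d) | ~b) & ~c)))

  ~c = 1100110011001100
  (a | ~c) = 1100110011111111
  ~a = 1111111100000000
  (b | ~a) = 1111111100001111
  ((a | ~c) & (b | ~a)) = 1100110000001111
  (c & d) = 0001000100010001
  ~b = 1111000011110000
  ((c & d) | ~b) = 1111000111110001
  (((c & d) | ~b) & ~c) = 1100000011000000
  (((a | ~c) & (b | ~a)) & (((c & d) | ~b) & ~c)) = 1100000000000000
  (d & (((a | ~c) & (b | ~a)) & (((c & d) | ~b) & ~c))) = 0100000000000000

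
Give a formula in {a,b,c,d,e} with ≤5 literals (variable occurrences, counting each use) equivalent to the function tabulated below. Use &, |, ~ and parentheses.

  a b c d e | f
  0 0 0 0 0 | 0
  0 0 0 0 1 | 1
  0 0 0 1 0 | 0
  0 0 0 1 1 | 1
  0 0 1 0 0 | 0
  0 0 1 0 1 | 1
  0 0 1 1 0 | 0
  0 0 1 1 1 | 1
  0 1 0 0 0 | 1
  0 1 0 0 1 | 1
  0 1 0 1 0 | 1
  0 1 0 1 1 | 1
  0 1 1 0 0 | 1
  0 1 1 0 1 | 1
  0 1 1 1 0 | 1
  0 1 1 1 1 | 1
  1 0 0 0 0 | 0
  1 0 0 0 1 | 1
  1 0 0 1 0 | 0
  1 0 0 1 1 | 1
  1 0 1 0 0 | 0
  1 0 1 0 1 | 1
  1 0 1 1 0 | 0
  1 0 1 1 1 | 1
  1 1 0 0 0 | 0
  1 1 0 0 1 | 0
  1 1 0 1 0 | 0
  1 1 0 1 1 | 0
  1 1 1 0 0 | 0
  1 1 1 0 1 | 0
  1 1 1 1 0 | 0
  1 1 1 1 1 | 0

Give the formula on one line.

  (e | b) = 01010101111111110101010111111111
  ~a = 11111111111111110000000000000000
  ~b = 11111111000000001111111100000000
  (~a | ~b) = 11111111111111111111111100000000
  ((e | b) & (~a | ~b)) = 01010101111111110101010100000000

((e | b) & (~a | ~b))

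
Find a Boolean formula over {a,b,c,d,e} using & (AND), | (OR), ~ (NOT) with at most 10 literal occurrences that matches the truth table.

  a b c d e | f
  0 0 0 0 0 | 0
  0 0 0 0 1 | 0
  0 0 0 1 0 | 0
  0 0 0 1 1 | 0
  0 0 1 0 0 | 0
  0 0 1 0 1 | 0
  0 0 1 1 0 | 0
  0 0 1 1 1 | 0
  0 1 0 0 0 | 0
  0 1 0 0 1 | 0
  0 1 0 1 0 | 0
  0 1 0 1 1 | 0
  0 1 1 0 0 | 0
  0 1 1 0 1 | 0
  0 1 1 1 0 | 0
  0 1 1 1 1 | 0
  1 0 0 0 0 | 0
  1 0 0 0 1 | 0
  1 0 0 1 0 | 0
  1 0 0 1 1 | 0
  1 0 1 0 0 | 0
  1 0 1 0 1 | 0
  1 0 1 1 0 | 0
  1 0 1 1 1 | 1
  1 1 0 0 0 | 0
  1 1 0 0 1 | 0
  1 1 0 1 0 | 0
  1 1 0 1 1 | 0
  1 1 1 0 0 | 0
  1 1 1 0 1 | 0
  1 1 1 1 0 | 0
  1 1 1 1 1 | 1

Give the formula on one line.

(((d | ~c) & c) & (a & (((c | ~e) | b) & (e & d))))

  ~c = 11110000111100001111000011110000
  (d | ~c) = 11110011111100111111001111110011
  ((d | ~c) & c) = 00000011000000110000001100000011
  ~e = 10101010101010101010101010101010
  (c | ~e) = 10101111101011111010111110101111
  ((c | ~e) | b) = 10101111111111111010111111111111
  (e & d) = 00010001000100010001000100010001
  (((c | ~e) | b) & (e & d)) = 00000001000100010000000100010001
  (a & (((c | ~e) | b) & (e & d))) = 00000000000000000000000100010001
  (((d | ~c) & c) & (a & (((c | ~e) | b) & (e & d)))) = 00000000000000000000000100000001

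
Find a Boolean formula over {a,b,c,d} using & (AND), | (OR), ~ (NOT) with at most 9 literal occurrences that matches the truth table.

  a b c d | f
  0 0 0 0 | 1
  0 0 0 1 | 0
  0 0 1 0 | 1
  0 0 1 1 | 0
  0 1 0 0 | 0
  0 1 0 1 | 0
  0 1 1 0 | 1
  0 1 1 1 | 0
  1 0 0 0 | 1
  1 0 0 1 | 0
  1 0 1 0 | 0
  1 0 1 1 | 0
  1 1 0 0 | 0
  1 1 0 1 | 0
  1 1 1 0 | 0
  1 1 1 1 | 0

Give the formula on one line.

(((~b & (~c | ~d)) | (a | c)) & ((~a | (~c & ~b)) & ~d))

  ~b = 1111000011110000
  ~c = 1100110011001100
  ~d = 1010101010101010
  (~c | ~d) = 1110111011101110
  (~b & (~c | ~d)) = 1110000011100000
  (a | c) = 0011001111111111
  ((~b & (~c | ~d)) | (a | c)) = 1111001111111111
  ~a = 1111111100000000
  (~c & ~b) = 1100000011000000
  (~a | (~c & ~b)) = 1111111111000000
  ((~a | (~c & ~b)) & ~d) = 1010101010000000
  (((~b & (~c | ~d)) | (a | c)) & ((~a | (~c & ~b)) & ~d)) = 1010001010000000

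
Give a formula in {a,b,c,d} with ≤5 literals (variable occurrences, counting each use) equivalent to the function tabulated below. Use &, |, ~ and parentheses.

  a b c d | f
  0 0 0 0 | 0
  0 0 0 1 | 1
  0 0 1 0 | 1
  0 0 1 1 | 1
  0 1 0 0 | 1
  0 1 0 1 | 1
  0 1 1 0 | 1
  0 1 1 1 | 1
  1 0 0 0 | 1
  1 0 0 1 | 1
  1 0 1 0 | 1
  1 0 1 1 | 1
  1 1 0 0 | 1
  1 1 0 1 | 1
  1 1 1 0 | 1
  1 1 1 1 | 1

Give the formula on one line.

((b | ((a | c) & ~b)) | d)

  (a | c) = 0011001111111111
  ~b = 1111000011110000
  ((a | c) & ~b) = 0011000011110000
  (b | ((a | c) & ~b)) = 0011111111111111
  ((b | ((a | c) & ~b)) | d) = 0111111111111111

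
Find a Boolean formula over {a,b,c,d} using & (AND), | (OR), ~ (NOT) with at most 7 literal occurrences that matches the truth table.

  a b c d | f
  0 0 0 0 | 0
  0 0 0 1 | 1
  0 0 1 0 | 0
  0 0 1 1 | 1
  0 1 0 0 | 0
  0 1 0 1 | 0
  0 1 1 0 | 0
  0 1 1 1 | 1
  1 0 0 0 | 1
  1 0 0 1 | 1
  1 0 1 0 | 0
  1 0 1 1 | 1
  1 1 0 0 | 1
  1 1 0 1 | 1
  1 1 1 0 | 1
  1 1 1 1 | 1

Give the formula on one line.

((d & (c | ~b)) | ((~c | b) & a))

  ~b = 1111000011110000
  (c | ~b) = 1111001111110011
  (d & (c | ~b)) = 0101000101010001
  ~c = 1100110011001100
  (~c | b) = 1100111111001111
  ((~c | b) & a) = 0000000011001111
  ((d & (c | ~b)) | ((~c | b) & a)) = 0101000111011111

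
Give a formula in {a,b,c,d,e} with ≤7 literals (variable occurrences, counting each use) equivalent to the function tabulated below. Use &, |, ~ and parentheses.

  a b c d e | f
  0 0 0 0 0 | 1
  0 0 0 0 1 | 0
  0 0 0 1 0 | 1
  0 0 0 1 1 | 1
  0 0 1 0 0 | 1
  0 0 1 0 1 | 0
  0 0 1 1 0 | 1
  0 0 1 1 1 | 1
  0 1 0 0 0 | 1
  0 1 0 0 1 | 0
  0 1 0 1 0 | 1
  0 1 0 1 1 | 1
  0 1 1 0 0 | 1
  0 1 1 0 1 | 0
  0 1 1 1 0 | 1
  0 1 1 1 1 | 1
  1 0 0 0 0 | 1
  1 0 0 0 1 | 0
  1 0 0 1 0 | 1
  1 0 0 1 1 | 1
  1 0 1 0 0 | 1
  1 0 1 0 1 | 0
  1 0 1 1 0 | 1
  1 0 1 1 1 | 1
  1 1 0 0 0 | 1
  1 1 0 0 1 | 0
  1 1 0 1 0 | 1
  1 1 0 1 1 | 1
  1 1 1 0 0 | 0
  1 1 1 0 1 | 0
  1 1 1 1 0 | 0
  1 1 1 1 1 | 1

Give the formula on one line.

((~e | d) & (((e | (~b & a)) | ~a) | ~c))

  ~e = 10101010101010101010101010101010
  (~e | d) = 10111011101110111011101110111011
  ~b = 11111111000000001111111100000000
  (~b & a) = 00000000000000001111111100000000
  (e | (~b & a)) = 01010101010101011111111101010101
  ~a = 11111111111111110000000000000000
  ((e | (~b & a)) | ~a) = 11111111111111111111111101010101
  ~c = 11110000111100001111000011110000
  (((e | (~b & a)) | ~a) | ~c) = 11111111111111111111111111110101
  ((~e | d) & (((e | (~b & a)) | ~a) | ~c)) = 10111011101110111011101110110001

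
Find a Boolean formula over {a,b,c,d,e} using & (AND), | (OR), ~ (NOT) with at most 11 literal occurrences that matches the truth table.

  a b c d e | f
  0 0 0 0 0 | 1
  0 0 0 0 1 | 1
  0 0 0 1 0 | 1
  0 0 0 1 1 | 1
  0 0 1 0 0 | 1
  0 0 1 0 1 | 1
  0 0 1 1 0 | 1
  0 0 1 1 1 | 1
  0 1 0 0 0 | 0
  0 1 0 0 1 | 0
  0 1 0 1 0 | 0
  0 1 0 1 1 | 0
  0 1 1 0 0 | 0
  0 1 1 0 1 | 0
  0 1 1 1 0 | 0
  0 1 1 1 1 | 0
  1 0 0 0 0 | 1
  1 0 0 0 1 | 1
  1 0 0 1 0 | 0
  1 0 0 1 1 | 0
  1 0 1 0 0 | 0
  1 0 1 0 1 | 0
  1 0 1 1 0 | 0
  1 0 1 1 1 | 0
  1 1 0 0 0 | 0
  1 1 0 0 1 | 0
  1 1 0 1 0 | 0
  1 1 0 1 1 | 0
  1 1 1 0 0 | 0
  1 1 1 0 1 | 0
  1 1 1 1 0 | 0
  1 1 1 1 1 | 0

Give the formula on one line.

  ~b = 11111111000000001111111100000000
  ~a = 11111111111111110000000000000000
  ~d = 11001100110011001100110011001100
  (a & ~d) = 00000000000000001100110011001100
  ~e = 10101010101010101010101010101010
  (~e | ~d) = 11101110111011101110111011101110
  ~c = 11110000111100001111000011110000
  (~c | b) = 11110000111111111111000011111111
  ((~e | ~d) & (~c | b)) = 11100000111011101110000011101110
  ((a & ~d) & ((~e | ~d) & (~c | b))) = 00000000000000001100000011001100
  (~a | ((a & ~d) & ((~e | ~d) & (~c | b)))) = 11111111111111111100000011001100
  (~b & (~a | ((a & ~d) & ((~e | ~d) & (~c | b))))) = 11111111000000001100000000000000

(~b & (~a | ((a & ~d) & ((~e | ~d) & (~c | b)))))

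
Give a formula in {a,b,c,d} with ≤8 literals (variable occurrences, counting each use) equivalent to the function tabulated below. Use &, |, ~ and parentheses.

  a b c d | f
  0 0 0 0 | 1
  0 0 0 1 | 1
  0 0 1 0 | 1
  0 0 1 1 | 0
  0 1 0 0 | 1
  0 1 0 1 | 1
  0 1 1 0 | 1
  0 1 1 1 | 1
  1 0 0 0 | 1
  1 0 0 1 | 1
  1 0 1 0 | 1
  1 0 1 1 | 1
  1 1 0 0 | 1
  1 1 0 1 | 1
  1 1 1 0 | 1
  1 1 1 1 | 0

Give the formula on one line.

((((b & ((~d | ~a) & d)) | ~d) | ~c) | (a & ~b))

  ~d = 1010101010101010
  ~a = 1111111100000000
  (~d | ~a) = 1111111110101010
  ((~d | ~a) & d) = 0101010100000000
  (b & ((~d | ~a) & d)) = 0000010100000000
  ((b & ((~d | ~a) & d)) | ~d) = 1010111110101010
  ~c = 1100110011001100
  (((b & ((~d | ~a) & d)) | ~d) | ~c) = 1110111111101110
  ~b = 1111000011110000
  (a & ~b) = 0000000011110000
  ((((b & ((~d | ~a) & d)) | ~d) | ~c) | (a & ~b)) = 1110111111111110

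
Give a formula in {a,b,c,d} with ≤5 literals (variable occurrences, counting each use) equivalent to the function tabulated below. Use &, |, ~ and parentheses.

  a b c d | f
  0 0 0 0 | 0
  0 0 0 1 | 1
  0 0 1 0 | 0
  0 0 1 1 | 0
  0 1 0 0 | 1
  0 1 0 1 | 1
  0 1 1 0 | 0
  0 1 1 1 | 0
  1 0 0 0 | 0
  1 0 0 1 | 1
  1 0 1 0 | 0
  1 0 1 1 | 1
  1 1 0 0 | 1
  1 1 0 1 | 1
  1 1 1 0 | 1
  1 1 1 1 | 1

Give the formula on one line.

  ~c = 1100110011001100
  (a | ~c) = 1100110011111111
  (d | b) = 0101111101011111
  ((a | ~c) & (d | b)) = 0100110001011111

((a | ~c) & (d | b))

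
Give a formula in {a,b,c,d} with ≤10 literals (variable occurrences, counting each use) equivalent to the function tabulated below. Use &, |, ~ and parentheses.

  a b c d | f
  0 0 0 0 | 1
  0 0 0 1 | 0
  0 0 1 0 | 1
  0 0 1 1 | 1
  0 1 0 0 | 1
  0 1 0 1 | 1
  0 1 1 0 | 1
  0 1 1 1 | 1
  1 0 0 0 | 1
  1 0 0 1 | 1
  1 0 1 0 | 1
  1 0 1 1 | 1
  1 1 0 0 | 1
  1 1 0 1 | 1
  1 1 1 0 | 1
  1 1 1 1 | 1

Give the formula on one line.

  ~d = 1010101010101010
  (~d | c) = 1011101110111011
  ((~d | c) | a) = 1011101111111111
  ~c = 1100110011001100
  (d | a) = 0101010111111111
  (~c & (d | a)) = 0100010011001100
  (b | c) = 0011111100111111
  (~c & (b | c)) = 0000110000001100
  ((~c & (d | a)) & (~c & (b | c))) = 0000010000001100
  (((~d | c) | a) | ((~c & (d | a)) & (~c & (b | c)))) = 1011111111111111

(((~d | c) | a) | ((~c & (d | a)) & (~c & (b | c))))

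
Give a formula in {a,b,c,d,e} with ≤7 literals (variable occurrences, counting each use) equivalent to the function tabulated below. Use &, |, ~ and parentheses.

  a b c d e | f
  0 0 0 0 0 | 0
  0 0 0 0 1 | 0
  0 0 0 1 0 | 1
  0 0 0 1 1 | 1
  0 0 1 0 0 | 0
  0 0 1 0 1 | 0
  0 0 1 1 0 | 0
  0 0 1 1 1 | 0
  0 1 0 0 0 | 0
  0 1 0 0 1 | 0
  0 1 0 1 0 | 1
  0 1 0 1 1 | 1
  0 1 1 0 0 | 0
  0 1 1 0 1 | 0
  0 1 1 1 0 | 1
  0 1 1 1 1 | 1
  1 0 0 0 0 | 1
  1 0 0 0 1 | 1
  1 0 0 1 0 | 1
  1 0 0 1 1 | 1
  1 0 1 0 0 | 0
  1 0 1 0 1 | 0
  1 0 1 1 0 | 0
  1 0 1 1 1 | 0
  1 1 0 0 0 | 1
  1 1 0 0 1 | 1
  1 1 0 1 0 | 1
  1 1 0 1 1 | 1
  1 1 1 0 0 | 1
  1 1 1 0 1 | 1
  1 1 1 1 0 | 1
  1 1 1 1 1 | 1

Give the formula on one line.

  (d | a) = 00110011001100111111111111111111
  ~c = 11110000111100001111000011110000
  (~c | b) = 11110000111111111111000011111111
  ((d | a) & (~c | b)) = 00110000001100111111000011111111

((d | a) & (~c | b))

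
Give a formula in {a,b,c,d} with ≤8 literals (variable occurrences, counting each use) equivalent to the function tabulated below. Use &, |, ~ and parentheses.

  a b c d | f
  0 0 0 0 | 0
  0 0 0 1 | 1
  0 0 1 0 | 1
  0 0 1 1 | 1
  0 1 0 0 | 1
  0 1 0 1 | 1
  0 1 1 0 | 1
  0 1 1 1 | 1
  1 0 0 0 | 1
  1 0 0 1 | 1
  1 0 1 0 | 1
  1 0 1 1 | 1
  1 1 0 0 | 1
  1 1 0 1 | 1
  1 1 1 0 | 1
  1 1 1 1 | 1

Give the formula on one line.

  (a | d) = 0101010111111111
  (d | c) = 0111011101110111
  ~c = 1100110011001100
  ~d = 1010101010101010
  (~c & ~d) = 1000100010001000
  ((~c & ~d) & b) = 0000100000001000
  ((d | c) | ((~c & ~d) & b)) = 0111111101111111
  ((a | d) | ((d | c) | ((~c & ~d) & b))) = 0111111111111111

((a | d) | ((d | c) | ((~c & ~d) & b)))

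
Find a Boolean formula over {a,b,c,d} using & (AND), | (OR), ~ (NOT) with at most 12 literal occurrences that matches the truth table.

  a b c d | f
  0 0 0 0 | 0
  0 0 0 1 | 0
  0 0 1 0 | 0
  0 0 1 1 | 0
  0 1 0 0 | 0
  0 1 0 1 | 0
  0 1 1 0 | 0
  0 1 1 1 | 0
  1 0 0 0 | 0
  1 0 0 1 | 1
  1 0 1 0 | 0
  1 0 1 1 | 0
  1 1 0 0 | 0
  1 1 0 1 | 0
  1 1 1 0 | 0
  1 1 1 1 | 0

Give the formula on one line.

(((~c & a) & ~b) & (((d | a) & b) | (a & (c | d))))

  ~c = 1100110011001100
  (~c & a) = 0000000011001100
  ~b = 1111000011110000
  ((~c & a) & ~b) = 0000000011000000
  (d | a) = 0101010111111111
  ((d | a) & b) = 0000010100001111
  (c | d) = 0111011101110111
  (a & (c | d)) = 0000000001110111
  (((d | a) & b) | (a & (c | d))) = 0000010101111111
  (((~c & a) & ~b) & (((d | a) & b) | (a & (c | d)))) = 0000000001000000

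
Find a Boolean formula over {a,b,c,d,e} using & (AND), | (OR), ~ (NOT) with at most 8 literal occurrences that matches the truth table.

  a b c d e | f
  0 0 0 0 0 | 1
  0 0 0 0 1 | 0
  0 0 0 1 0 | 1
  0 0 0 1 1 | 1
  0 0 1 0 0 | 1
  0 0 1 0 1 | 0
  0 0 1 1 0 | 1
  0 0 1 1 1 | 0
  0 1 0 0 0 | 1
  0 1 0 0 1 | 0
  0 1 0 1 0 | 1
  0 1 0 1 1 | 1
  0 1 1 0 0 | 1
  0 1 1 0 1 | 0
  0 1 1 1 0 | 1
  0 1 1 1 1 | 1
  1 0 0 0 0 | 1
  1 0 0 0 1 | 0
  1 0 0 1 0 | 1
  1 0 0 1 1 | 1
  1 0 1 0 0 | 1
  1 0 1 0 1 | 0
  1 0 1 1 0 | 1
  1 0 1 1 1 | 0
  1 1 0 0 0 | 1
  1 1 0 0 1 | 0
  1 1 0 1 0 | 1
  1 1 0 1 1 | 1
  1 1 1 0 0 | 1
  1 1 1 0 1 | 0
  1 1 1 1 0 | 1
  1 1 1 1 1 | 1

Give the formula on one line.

  ~c = 11110000111100001111000011110000
  (~c & d) = 00110000001100000011000000110000
  ~e = 10101010101010101010101010101010
  (b | ~e) = 10101010111111111010101011111111
  (~e | d) = 10111011101110111011101110111011
  ((b | ~e) & (~e | d)) = 10101010101110111010101010111011
  ((~c & d) | ((b | ~e) & (~e | d))) = 10111010101110111011101010111011

((~c & d) | ((b | ~e) & (~e | d)))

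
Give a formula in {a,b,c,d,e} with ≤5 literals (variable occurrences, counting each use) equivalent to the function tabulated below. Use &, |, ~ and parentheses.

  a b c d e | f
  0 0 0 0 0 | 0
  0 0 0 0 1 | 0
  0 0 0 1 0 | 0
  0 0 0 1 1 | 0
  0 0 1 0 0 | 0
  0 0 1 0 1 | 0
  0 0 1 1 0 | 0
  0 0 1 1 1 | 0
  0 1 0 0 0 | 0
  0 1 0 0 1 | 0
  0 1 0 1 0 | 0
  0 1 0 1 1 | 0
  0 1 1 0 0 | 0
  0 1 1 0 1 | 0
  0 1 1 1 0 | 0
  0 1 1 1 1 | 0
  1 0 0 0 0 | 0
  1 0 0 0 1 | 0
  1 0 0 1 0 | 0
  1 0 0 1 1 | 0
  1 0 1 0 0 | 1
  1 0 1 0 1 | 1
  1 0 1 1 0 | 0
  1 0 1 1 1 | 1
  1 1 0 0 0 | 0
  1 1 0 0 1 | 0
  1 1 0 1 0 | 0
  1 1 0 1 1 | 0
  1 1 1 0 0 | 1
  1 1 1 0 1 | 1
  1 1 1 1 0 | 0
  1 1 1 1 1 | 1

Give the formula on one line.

(((e | ~d) & c) & a)

  ~d = 11001100110011001100110011001100
  (e | ~d) = 11011101110111011101110111011101
  ((e | ~d) & c) = 00001101000011010000110100001101
  (((e | ~d) & c) & a) = 00000000000000000000110100001101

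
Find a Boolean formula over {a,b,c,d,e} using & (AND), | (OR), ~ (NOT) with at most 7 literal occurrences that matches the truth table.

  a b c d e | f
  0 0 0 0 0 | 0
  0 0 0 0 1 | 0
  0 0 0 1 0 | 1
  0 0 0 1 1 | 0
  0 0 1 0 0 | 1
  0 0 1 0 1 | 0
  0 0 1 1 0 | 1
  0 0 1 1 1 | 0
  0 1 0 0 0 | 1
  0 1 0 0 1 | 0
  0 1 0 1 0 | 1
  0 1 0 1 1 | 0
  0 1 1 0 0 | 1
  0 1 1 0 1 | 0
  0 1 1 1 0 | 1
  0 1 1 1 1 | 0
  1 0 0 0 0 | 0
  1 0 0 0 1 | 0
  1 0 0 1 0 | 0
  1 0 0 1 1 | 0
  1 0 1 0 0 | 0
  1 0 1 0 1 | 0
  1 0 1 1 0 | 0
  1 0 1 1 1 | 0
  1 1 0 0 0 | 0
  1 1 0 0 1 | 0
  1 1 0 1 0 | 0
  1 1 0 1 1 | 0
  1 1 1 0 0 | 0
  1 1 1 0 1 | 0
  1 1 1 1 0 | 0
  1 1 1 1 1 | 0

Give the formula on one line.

((c | (b | d)) & (~a & ~e))

  (b | d) = 00110011111111110011001111111111
  (c | (b | d)) = 00111111111111110011111111111111
  ~a = 11111111111111110000000000000000
  ~e = 10101010101010101010101010101010
  (~a & ~e) = 10101010101010100000000000000000
  ((c | (b | d)) & (~a & ~e)) = 00101010101010100000000000000000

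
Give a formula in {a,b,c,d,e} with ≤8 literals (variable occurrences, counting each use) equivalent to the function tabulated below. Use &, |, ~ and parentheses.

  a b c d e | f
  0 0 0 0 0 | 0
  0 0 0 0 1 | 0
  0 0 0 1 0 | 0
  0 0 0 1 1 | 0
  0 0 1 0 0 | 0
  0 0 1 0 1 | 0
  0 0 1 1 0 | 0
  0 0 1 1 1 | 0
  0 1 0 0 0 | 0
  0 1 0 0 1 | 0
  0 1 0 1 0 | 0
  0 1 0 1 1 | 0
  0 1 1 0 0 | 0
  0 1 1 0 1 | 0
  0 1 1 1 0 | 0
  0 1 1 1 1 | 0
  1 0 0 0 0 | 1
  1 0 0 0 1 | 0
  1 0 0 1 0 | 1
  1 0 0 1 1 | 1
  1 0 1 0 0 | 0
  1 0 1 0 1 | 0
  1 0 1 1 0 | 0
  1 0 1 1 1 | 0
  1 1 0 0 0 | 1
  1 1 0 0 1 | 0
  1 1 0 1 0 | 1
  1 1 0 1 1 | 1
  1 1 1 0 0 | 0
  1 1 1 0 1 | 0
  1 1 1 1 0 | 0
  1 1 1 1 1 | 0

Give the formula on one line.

(((~c | e) & (((a | ~d) & (d | ~e)) & a)) & ~c)

  ~c = 11110000111100001111000011110000
  (~c | e) = 11110101111101011111010111110101
  ~d = 11001100110011001100110011001100
  (a | ~d) = 11001100110011001111111111111111
  ~e = 10101010101010101010101010101010
  (d | ~e) = 10111011101110111011101110111011
  ((a | ~d) & (d | ~e)) = 10001000100010001011101110111011
  (((a | ~d) & (d | ~e)) & a) = 00000000000000001011101110111011
  ((~c | e) & (((a | ~d) & (d | ~e)) & a)) = 00000000000000001011000110110001
  (((~c | e) & (((a | ~d) & (d | ~e)) & a)) & ~c) = 00000000000000001011000010110000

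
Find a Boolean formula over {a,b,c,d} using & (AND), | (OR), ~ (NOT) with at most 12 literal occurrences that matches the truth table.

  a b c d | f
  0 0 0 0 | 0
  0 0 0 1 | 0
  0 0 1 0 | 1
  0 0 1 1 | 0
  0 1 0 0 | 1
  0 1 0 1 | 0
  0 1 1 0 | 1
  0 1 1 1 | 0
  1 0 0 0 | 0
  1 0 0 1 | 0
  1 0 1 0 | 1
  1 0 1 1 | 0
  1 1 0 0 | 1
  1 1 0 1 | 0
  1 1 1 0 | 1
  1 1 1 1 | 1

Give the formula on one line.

((((b & c) | ~d) & (b | c)) & ((b & (c & a)) | ~d))

  (b & c) = 0000001100000011
  ~d = 1010101010101010
  ((b & c) | ~d) = 1010101110101011
  (b | c) = 0011111100111111
  (((b & c) | ~d) & (b | c)) = 0010101100101011
  (c & a) = 0000000000110011
  (b & (c & a)) = 0000000000000011
  ((b & (c & a)) | ~d) = 1010101010101011
  ((((b & c) | ~d) & (b | c)) & ((b & (c & a)) | ~d)) = 0010101000101011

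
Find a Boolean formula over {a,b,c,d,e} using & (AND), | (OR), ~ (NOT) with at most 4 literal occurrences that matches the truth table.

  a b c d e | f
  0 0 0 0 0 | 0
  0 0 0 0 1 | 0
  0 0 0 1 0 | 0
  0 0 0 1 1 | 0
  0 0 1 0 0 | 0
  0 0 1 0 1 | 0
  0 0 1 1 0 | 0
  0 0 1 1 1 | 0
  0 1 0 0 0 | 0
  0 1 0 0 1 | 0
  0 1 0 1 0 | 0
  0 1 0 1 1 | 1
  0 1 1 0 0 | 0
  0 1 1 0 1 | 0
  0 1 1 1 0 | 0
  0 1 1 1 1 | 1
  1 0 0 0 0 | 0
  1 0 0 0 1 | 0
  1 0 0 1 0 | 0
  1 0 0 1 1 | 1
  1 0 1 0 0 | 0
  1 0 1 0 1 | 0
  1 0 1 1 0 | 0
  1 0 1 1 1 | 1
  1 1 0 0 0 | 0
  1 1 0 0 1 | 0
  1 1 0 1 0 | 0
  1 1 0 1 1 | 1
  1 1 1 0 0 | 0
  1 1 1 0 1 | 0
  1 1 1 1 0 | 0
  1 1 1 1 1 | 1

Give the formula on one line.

  (a | b) = 00000000111111111111111111111111
  ((a | b) & e) = 00000000010101010101010101010101
  (d & ((a | b) & e)) = 00000000000100010001000100010001

(d & ((a | b) & e))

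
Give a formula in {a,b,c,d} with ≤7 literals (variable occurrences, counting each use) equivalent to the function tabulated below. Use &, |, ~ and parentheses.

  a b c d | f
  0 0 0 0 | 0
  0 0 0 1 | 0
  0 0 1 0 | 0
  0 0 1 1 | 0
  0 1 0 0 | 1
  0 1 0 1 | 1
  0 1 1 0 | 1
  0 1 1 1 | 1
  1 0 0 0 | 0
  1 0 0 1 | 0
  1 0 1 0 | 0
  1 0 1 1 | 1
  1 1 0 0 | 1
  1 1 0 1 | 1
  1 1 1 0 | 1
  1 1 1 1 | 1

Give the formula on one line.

((d & (a & c)) | b)

  (a & c) = 0000000000110011
  (d & (a & c)) = 0000000000010001
  ((d & (a & c)) | b) = 0000111100011111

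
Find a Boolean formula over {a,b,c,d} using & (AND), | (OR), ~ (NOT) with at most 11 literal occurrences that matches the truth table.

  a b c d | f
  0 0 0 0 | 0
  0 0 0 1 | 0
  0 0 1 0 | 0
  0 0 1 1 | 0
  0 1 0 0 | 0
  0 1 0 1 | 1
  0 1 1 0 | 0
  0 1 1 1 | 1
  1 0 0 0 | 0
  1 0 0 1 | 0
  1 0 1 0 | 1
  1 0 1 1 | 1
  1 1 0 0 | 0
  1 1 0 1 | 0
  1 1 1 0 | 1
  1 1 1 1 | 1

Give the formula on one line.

((~a | c) & ((d & b) | (a & (c & (a | ~d)))))

  ~a = 1111111100000000
  (~a | c) = 1111111100110011
  (d & b) = 0000010100000101
  ~d = 1010101010101010
  (a | ~d) = 1010101011111111
  (c & (a | ~d)) = 0010001000110011
  (a & (c & (a | ~d))) = 0000000000110011
  ((d & b) | (a & (c & (a | ~d)))) = 0000010100110111
  ((~a | c) & ((d & b) | (a & (c & (a | ~d))))) = 0000010100110011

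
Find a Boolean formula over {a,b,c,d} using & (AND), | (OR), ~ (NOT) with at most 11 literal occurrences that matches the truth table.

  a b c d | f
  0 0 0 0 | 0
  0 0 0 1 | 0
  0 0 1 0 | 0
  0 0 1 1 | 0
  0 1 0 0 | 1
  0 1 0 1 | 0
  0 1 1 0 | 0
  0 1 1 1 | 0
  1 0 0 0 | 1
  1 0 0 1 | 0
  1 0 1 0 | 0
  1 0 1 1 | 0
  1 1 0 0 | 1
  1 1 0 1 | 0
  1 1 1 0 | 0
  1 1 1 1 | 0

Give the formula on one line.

  ~c = 1100110011001100
  ~d = 1010101010101010
  (~c & ~d) = 1000100010001000
  (b | a) = 0000111111111111
  (d | b) = 0101111101011111
  (b | c) = 0011111100111111
  ((d | b) & (b | c)) = 0001111100011111
  ((b | a) | ((d | b) & (b | c))) = 0001111111111111
  ((~c & ~d) & ((b | a) | ((d | b) & (b | c)))) = 0000100010001000

((~c & ~d) & ((b | a) | ((d | b) & (b | c))))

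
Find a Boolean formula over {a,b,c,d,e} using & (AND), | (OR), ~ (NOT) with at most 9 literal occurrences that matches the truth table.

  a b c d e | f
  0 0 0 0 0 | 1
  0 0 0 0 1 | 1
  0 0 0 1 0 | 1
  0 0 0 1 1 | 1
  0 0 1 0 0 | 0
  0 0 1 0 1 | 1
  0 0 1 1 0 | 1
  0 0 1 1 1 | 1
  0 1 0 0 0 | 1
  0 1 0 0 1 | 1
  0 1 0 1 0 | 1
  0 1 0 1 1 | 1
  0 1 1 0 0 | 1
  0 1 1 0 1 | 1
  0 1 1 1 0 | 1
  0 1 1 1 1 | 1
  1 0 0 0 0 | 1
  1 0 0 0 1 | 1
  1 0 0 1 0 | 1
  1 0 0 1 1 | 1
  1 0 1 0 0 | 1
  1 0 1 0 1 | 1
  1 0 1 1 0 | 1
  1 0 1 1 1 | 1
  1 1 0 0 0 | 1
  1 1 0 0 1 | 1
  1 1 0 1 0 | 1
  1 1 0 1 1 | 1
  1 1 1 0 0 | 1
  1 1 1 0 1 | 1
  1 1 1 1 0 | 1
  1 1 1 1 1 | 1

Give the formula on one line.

(((e | (a & c)) | (d | (~c | a))) | b)

  (a & c) = 00000000000000000000111100001111
  (e | (a & c)) = 01010101010101010101111101011111
  ~c = 11110000111100001111000011110000
  (~c | a) = 11110000111100001111111111111111
  (d | (~c | a)) = 11110011111100111111111111111111
  ((e | (a & c)) | (d | (~c | a))) = 11110111111101111111111111111111
  (((e | (a & c)) | (d | (~c | a))) | b) = 11110111111111111111111111111111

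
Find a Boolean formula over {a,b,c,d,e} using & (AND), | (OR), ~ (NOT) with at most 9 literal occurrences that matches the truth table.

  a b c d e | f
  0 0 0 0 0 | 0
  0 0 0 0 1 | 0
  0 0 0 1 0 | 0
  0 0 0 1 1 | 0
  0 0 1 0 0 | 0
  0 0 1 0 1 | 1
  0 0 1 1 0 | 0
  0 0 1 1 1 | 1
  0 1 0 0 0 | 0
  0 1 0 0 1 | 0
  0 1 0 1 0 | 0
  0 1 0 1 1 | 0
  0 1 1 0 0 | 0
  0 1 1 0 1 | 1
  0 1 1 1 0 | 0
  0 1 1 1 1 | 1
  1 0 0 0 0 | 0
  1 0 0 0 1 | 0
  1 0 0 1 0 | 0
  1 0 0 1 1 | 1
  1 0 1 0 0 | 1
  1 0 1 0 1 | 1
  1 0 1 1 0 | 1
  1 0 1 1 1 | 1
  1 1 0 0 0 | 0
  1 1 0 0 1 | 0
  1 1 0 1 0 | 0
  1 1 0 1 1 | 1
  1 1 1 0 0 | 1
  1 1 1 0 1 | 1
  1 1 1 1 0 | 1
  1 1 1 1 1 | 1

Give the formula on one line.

((c | (e & (~c & d))) & (a | (c & ((c | a) & e))))

  ~c = 11110000111100001111000011110000
  (~c & d) = 00110000001100000011000000110000
  (e & (~c & d)) = 00010000000100000001000000010000
  (c | (e & (~c & d))) = 00011111000111110001111100011111
  (c | a) = 00001111000011111111111111111111
  ((c | a) & e) = 00000101000001010101010101010101
  (c & ((c | a) & e)) = 00000101000001010000010100000101
  (a | (c & ((c | a) & e))) = 00000101000001011111111111111111
  ((c | (e & (~c & d))) & (a | (c & ((c | a) & e)))) = 00000101000001010001111100011111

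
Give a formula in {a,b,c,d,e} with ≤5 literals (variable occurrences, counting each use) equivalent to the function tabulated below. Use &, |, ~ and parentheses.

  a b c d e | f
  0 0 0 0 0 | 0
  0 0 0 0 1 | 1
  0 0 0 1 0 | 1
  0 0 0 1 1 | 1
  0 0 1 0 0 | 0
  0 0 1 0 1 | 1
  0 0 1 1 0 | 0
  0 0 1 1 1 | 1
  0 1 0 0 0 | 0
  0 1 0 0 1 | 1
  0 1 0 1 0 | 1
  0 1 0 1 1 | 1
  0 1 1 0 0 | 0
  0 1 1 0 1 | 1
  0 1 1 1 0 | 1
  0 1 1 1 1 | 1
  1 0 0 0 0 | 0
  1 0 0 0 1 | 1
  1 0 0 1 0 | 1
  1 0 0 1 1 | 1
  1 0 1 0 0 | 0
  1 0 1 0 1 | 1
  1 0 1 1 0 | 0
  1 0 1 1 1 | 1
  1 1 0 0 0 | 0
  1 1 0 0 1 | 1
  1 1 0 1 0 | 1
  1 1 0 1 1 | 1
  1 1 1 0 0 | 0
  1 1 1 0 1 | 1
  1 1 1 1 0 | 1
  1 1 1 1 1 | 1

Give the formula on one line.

  ~c = 11110000111100001111000011110000
  (~c & d) = 00110000001100000011000000110000
  ((~c & d) | b) = 00110000111111110011000011111111
  (((~c & d) | b) & d) = 00110000001100110011000000110011
  ((((~c & d) | b) & d) | e) = 01110101011101110111010101110111

((((~c & d) | b) & d) | e)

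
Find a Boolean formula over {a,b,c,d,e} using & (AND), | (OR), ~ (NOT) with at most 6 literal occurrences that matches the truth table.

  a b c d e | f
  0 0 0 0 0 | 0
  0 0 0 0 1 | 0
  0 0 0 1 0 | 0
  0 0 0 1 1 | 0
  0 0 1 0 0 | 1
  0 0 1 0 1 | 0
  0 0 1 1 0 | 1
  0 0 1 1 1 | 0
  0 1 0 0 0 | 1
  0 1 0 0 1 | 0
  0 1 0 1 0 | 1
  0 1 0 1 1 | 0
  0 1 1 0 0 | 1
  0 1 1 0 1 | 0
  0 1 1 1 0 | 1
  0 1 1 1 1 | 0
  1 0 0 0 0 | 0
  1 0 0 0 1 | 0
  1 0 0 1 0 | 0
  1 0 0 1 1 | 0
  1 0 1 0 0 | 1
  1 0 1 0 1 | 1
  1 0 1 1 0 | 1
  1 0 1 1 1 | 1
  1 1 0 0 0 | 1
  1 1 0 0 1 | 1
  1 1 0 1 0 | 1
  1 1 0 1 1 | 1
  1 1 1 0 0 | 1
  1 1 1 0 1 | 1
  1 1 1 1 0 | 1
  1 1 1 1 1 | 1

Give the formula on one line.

((b | (c & ~b)) & (a | ~e))

  ~b = 11111111000000001111111100000000
  (c & ~b) = 00001111000000000000111100000000
  (b | (c & ~b)) = 00001111111111110000111111111111
  ~e = 10101010101010101010101010101010
  (a | ~e) = 10101010101010101111111111111111
  ((b | (c & ~b)) & (a | ~e)) = 00001010101010100000111111111111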